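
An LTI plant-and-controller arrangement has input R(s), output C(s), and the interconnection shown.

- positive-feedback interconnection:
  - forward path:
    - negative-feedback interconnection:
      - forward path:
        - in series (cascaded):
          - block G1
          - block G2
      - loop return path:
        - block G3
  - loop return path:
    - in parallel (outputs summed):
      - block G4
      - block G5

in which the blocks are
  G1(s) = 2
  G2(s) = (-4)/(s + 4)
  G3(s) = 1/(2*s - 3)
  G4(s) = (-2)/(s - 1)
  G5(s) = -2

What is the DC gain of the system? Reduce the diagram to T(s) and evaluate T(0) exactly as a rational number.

First reduce the diagram to T(s).

[1] series reduction of G1, G2, giving (-8)/(s + 4)
[2] apply the feedback formula to (G1*G2), G3, giving (24 - 16*s)/(2*s^2 + 5*s - 20)
[3] reduce the parallel group G4, G5, giving (-2*s)/(s - 1)
[4] collapse the loop ([(G1*G2)/(1+(G1*G2)*G3)] forward, (G4+G5) return), giving (-16*s^2 + 40*s - 24)/(2*s^3 - 29*s^2 + 23*s + 20)
The step-4 result is T(s). Setting s = 0: T(0) = -24/20 = -6/5.

Answer: -6/5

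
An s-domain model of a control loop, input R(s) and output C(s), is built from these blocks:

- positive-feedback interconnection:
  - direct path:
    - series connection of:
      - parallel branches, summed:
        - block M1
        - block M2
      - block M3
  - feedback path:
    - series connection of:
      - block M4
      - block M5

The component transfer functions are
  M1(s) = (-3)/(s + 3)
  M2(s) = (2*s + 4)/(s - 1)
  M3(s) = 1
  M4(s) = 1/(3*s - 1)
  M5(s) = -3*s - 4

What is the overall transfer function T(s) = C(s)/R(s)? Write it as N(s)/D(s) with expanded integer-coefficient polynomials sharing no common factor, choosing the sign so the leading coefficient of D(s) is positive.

(1) parallel reduction of M1, M2: (2*s^2 + 7*s + 15)/(s^2 + 2*s - 3)
(2) reduce the series chain (M1+M2), M3: (2*s^2 + 7*s + 15)/(s^2 + 2*s - 3)
(3) reduce the series chain M4, M5: (-3*s - 4)/(3*s - 1)
(4) close the feedback loop around ((M1+M2)*M3), (M4*M5); the result is T(s) itself (integer coefficients, no common factor, positive leading denominator coefficient)

Final answer: (6*s^3 + 19*s^2 + 38*s - 15)/(9*s^3 + 34*s^2 + 62*s + 63)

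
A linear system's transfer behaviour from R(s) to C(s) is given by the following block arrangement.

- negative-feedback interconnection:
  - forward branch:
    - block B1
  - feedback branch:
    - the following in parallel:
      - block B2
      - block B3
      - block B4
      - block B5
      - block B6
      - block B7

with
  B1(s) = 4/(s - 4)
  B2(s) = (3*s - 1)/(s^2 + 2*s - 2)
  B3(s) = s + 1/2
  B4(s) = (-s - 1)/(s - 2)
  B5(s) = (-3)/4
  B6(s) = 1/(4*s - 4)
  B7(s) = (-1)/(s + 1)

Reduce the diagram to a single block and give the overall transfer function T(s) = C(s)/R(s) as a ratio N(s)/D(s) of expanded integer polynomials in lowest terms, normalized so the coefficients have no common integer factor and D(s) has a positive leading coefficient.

The answer is (4*s^5 - 28*s^3 + 16*s^2 + 24*s - 16)/(5*s^6 - 9*s^5 - 38*s^4 + 36*s^3 + 44*s^2 - 64*s + 24).

Reasoning:
Step 1 - combine B2, B3, B4, B5, B6, B7 in parallel: (4*s^6 - 5*s^5 - 31*s^4 + 4*s^3 + 54*s^2 - 36*s + 8)/(4*s^5 - 28*s^3 + 16*s^2 + 24*s - 16)
Step 2 - feedback reduction of B1, (B2+B3+B4+B5+B6+B7), which is the overall transfer function T(s) = C(s)/R(s) in lowest terms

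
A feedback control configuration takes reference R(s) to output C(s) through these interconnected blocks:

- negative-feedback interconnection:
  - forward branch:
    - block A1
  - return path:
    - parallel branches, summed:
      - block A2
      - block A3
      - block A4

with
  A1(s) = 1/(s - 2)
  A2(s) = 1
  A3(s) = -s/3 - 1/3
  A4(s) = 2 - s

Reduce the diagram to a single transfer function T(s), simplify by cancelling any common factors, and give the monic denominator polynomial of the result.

The answer is s - 2.

Reasoning:
(1) reduce the parallel group A2, A3, A4; result 8/3 - 4*s/3
(2) close the feedback loop around A1, (A2+A3+A4); result (-3)/(s - 2)
The result of step 2 is T(s) in lowest terms. Its denominator already has leading coefficient 1, so it is monic as it stands.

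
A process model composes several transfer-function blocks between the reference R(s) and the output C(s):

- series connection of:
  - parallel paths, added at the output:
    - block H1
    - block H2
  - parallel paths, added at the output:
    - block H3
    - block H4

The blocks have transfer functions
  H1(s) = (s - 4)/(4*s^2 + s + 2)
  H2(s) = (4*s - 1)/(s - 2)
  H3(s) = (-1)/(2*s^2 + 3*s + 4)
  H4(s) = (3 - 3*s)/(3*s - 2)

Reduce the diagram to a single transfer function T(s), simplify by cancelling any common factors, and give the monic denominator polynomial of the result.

Answer: s^6 - 11*s^5/12 - 11*s^4/24 - 49*s^3/12 + 3*s^2/2 - s + 4/3

Working:
Step 1 - combine H1, H2 in parallel = (16*s^3 + s^2 + s + 6)/(4*s^3 - 7*s^2 - 4)
Step 2 - reduce the parallel group H3, H4 = (-6*s^3 - 3*s^2 - 6*s + 14)/(6*s^3 + 5*s^2 + 6*s - 8)
Step 3 - combine (H1+H2), (H3+H4) in series = (-96*s^6 - 54*s^5 - 105*s^4 + 179*s^3 - 10*s^2 - 22*s + 84)/(24*s^6 - 22*s^5 - 11*s^4 - 98*s^3 + 36*s^2 - 24*s + 32)
That last expression is T(s), already simplified. Scaling its denominator by 1/24 (the reciprocal of the leading coefficient) yields the monic denominator.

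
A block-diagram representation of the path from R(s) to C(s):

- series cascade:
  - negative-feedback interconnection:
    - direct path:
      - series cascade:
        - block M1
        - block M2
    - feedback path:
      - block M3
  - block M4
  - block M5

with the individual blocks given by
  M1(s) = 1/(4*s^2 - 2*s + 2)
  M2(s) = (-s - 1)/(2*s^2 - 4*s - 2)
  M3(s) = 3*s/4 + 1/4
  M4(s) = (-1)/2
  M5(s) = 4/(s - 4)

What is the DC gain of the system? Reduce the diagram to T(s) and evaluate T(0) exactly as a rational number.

Reducing step by step:

(1) cascade M1, M2, giving (-s - 1)/(8*s^4 - 20*s^3 + 4*s^2 - 4*s - 4)
(2) feedback reduction of (M1*M2), M3, giving (-4*s - 4)/(32*s^4 - 80*s^3 + 13*s^2 - 20*s - 17)
(3) series reduction of [(M1*M2)/(1+(M1*M2)*M3)], M4, M5, giving (8*s + 8)/(32*s^5 - 208*s^4 + 333*s^3 - 72*s^2 + 63*s + 68)
Step 3 gives the overall T(s). Then T(0) = 8/68 = 2/17.

Answer: 2/17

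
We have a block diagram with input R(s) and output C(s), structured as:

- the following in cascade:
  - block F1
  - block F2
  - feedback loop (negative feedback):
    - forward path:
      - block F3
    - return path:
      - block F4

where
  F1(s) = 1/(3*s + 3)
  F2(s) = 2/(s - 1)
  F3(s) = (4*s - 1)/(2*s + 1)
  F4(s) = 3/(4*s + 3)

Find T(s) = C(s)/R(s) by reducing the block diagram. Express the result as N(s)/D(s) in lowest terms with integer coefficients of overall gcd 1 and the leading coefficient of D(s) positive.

Step 1. reduce the feedback loop with forward F3 and return F4; result (16*s^2 + 8*s - 3)/(8*s^2 + 22*s)
Step 2. reduce the series chain F1, F2, [F3/(1+F3*F4)]: this yields T(s), and no further normalization is needed

Final answer: (16*s^2 + 8*s - 3)/(12*s^4 + 33*s^3 - 12*s^2 - 33*s)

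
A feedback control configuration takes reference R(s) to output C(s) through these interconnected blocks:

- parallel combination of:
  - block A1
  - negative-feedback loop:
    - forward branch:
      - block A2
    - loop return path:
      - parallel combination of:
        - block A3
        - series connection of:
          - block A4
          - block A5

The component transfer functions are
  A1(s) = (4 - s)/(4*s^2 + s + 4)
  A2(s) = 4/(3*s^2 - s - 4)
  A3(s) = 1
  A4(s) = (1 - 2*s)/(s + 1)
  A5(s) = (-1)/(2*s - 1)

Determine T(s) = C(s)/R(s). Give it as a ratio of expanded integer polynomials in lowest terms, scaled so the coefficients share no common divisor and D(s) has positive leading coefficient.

Step 1: cascade A4, A5 = 1/(s + 1)
Step 2: combine A3, (A4*A5) in parallel = (s + 2)/(s + 1)
Step 3: collapse the loop (A2 forward, (A3+(A4*A5)) return) = (4*s + 4)/(3*s^3 + 2*s^2 - s + 4)
Step 4: parallel reduction of A1, [A2/(1+A2*(A3+(A4*A5)))]; the result is T(s) itself (integer coefficients, no common factor, positive leading denominator coefficient)

Answer: (-3*s^4 + 26*s^3 + 29*s^2 + 12*s + 32)/(12*s^5 + 11*s^4 + 10*s^3 + 23*s^2 + 16)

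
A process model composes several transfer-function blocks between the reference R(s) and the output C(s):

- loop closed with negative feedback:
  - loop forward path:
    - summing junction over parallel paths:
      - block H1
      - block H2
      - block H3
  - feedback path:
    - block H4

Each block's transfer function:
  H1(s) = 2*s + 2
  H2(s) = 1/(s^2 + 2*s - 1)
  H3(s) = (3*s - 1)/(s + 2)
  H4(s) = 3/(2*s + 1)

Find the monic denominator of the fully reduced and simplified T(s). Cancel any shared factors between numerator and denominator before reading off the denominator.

(1) reduce the parallel group H1, H2, H3; result (2*s^4 + 13*s^3 + 19*s^2 - 2*s - 1)/(s^3 + 4*s^2 + 3*s - 2)
(2) close the feedback loop around (H1+H2+H3), H4; result (4*s^5 + 28*s^4 + 51*s^3 + 15*s^2 - 4*s - 1)/(8*s^4 + 48*s^3 + 67*s^2 - 7*s - 5)
That last expression is T(s), already simplified. Scaling its denominator by 1/8 (the reciprocal of the leading coefficient) yields the monic denominator.

Answer: s^4 + 6*s^3 + 67*s^2/8 - 7*s/8 - 5/8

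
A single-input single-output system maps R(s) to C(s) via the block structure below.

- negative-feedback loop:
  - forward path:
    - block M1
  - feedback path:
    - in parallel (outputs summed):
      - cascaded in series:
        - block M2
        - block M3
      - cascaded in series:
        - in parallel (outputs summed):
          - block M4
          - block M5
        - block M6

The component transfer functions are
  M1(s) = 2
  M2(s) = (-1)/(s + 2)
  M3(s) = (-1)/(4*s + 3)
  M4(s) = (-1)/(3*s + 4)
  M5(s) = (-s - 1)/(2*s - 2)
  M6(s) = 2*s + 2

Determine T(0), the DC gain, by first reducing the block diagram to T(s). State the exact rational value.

[1] series reduction of M2, M3 gives 1/(4*s^2 + 11*s + 6)
[2] parallel reduction of M4, M5 gives (-3*s^2 - 9*s - 2)/(6*s^2 + 2*s - 8)
[3] combine (M4+M5), M6 in series gives (-3*s^3 - 12*s^2 - 11*s - 2)/(3*s^2 + s - 4)
[4] sum the parallel branches (M2*M3), ((M4+M5)*M6) gives (-12*s^5 - 81*s^4 - 194*s^3 - 198*s^2 - 87*s - 16)/(12*s^4 + 37*s^3 + 13*s^2 - 38*s - 24)
[5] close the feedback loop around M1, ((M2*M3)+((M4+M5)*M6)) gives (-24*s^4 - 74*s^3 - 26*s^2 + 76*s + 48)/(24*s^5 + 150*s^4 + 351*s^3 + 383*s^2 + 212*s + 56)
That last expression is T(s); at s = 0 only the constant terms survive, so T(0) = 48/56 = 6/7.

Hence the answer: 6/7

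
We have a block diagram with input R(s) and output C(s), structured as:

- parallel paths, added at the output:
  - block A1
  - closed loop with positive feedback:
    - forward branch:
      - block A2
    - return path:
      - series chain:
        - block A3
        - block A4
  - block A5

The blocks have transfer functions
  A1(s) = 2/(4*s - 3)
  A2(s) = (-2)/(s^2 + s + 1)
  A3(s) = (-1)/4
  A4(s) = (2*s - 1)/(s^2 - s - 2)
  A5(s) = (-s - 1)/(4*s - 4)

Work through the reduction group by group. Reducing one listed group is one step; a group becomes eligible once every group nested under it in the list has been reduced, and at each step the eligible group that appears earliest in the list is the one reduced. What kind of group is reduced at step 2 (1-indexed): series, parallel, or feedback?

The answer is feedback.

Reasoning:
Step 1. series reduction of A3, A4
Step 2. collapse the loop (A2 forward, (A3*A4) return)
Step 3. add A1, [A2/(1-A2*(A3*A4))], A5 (parallel)
So the answer for step 2 is feedback.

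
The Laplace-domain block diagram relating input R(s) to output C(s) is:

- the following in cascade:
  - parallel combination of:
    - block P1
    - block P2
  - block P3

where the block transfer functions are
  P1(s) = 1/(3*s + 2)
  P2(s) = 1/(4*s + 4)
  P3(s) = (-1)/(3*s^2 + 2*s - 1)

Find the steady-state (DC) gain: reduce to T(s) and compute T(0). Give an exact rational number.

Step 1. sum the parallel branches P1, P2 gives (7*s + 6)/(12*s^2 + 20*s + 8)
Step 2. reduce the series chain (P1+P2), P3 gives (-7*s - 6)/(36*s^4 + 84*s^3 + 52*s^2 - 4*s - 8)
Step 2 gives the overall T(s). Then T(0) = -6/(-8) = 3/4.

Final answer: 3/4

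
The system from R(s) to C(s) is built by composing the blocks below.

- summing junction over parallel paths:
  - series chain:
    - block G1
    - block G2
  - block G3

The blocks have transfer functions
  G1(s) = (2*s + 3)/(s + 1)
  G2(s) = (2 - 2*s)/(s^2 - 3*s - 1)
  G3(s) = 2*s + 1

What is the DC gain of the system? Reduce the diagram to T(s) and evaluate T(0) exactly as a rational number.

Reducing step by step:

1. cascade G1, G2: (-4*s^2 - 2*s + 6)/(s^3 - 2*s^2 - 4*s - 1)
2. sum the parallel branches (G1*G2), G3: (2*s^4 - 3*s^3 - 14*s^2 - 8*s + 5)/(s^3 - 2*s^2 - 4*s - 1)
That last expression is T(s); at s = 0 only the constant terms survive, so T(0) = 5/(-1) = -5.

Answer: -5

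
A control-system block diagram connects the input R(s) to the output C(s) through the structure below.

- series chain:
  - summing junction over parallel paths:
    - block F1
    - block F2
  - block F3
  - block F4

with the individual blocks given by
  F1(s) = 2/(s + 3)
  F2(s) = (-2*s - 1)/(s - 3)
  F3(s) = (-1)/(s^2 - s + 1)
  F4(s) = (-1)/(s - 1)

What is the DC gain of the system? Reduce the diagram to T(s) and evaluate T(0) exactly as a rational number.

Step 1. combine F1, F2 in parallel; result (-2*s^2 - 5*s - 9)/(s^2 - 9)
Step 2. reduce the series chain (F1+F2), F3, F4; result (-2*s^2 - 5*s - 9)/(s^5 - 2*s^4 - 7*s^3 + 17*s^2 - 18*s + 9)
That last expression is T(s); at s = 0 only the constant terms survive, so T(0) = -9/9 = -1.

Answer: -1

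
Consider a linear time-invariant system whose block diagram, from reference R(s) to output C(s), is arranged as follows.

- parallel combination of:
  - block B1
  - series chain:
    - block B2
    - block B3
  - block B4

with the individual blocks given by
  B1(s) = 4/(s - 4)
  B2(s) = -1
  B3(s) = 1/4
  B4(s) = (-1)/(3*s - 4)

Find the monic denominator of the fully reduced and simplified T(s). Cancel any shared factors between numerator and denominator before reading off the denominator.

Step 1. cascade B2, B3; result (-1)/4
Step 2. parallel reduction of B1, (B2*B3), B4; result (-3*s^2 + 60*s - 64)/(12*s^2 - 64*s + 64)
No further cancellation is possible in the step-2 result, so that is T(s). Its denominator becomes monic after dividing by the leading coefficient 12.

Therefore the answer is s^2 - 16*s/3 + 16/3.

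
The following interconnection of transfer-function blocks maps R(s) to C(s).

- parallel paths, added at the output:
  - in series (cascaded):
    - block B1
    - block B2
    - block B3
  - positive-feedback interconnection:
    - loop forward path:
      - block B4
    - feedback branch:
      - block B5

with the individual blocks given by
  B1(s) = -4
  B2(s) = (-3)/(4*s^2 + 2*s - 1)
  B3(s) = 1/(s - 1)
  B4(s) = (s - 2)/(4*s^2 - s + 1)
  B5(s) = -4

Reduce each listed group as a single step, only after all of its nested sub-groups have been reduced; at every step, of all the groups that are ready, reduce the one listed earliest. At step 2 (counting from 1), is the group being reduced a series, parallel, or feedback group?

The answer is feedback.

Reasoning:
Step 1. reduce the series chain B1, B2, B3
Step 2. feedback reduction of B4, B5
Step 3. parallel reduction of (B1*B2*B3), [B4/(1-B4*B5)]
Step 2: feedback.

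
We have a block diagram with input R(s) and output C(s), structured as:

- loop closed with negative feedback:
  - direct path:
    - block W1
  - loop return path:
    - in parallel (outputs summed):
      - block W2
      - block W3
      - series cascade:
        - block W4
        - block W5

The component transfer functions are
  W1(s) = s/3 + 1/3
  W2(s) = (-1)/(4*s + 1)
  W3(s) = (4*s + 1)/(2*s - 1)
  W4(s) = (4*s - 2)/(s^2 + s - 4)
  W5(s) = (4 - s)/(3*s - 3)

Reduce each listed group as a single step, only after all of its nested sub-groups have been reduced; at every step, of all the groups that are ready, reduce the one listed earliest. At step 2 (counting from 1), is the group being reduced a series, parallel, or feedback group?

Step 1 - combine W4, W5 in series
Step 2 - sum the parallel branches W2, W3, (W4*W5)
Step 3 - collapse the loop (W1 forward, (W2+W3+(W4*W5)) return)
Step 2 collapses a parallel group.

Hence the answer: parallel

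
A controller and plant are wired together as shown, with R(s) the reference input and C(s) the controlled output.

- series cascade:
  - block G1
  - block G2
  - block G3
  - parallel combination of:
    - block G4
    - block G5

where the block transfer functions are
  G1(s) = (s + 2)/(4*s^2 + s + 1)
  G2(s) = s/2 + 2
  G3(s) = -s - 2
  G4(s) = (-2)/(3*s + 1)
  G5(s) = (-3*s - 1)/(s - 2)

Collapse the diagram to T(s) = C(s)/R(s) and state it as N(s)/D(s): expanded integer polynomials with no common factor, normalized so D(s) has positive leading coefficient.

1. sum the parallel branches G4, G5: (-9*s^2 - 8*s + 3)/(3*s^2 - 5*s - 2)
2. reduce the series chain G1, G2, G3, (G4+G5); the result is T(s) itself (integer coefficients, no common factor, positive leading denominator coefficient)

Hence the answer: (9*s^5 + 80*s^4 + 241*s^3 + 280*s^2 + 68*s - 48)/(24*s^4 - 34*s^3 - 20*s^2 - 14*s - 4)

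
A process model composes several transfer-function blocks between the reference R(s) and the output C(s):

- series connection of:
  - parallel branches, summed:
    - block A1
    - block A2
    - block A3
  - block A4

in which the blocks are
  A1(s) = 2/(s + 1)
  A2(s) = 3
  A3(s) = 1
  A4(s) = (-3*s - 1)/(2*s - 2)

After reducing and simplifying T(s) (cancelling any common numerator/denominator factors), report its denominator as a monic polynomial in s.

Answer: s^2 - 1

Working:
Step 1. sum the parallel branches A1, A2, A3 -> (4*s + 6)/(s + 1)
Step 2. reduce the series chain (A1+A2+A3), A4 -> (-6*s^2 - 11*s - 3)/(s^2 - 1)
That last expression is T(s), already simplified, and its denominator is already monic.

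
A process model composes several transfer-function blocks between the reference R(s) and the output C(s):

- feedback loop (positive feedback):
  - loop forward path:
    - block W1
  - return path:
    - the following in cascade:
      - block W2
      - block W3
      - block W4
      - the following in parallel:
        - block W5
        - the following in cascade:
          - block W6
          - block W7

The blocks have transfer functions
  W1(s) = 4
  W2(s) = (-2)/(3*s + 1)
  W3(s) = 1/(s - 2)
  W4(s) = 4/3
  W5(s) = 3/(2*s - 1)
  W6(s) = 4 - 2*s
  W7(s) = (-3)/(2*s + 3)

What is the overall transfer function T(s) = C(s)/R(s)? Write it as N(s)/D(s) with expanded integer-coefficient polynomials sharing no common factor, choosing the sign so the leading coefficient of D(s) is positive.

First reduce the diagram to T(s).

(1) cascade W6, W7, giving (6*s - 12)/(2*s + 3)
(2) parallel reduction of W5, (W6*W7), giving (12*s^2 - 24*s + 21)/(4*s^2 + 4*s - 3)
(3) cascade W2, W3, W4, (W5+(W6*W7)), giving (-32*s^2 + 64*s - 56)/(12*s^4 - 8*s^3 - 37*s^2 + 7*s + 6)
(4) apply the feedback formula to W1, (W2*W3*W4*(W5+(W6*W7))): this yields T(s), and no further normalization is needed

Answer: (48*s^4 - 32*s^3 - 148*s^2 + 28*s + 24)/(12*s^4 - 8*s^3 + 91*s^2 - 249*s + 230)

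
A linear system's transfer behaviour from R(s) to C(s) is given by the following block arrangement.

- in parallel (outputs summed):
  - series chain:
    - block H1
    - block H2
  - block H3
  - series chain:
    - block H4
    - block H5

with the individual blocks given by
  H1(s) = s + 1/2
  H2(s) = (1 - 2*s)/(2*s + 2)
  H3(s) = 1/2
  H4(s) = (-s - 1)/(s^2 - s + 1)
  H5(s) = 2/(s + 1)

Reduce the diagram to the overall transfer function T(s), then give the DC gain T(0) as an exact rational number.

The answer is -5/4.

Reasoning:
(1) cascade H1, H2, giving (1 - 4*s^2)/(4*s + 4)
(2) cascade H4, H5, giving (-2)/(s^2 - s + 1)
(3) sum the parallel branches (H1*H2), H3, (H4*H5), giving (-4*s^4 + 6*s^3 - 3*s^2 - 9*s - 5)/(4*s^3 + 4)
DC gain: substitute s = 0 into T(s) from step 3: T(0) = -5/4.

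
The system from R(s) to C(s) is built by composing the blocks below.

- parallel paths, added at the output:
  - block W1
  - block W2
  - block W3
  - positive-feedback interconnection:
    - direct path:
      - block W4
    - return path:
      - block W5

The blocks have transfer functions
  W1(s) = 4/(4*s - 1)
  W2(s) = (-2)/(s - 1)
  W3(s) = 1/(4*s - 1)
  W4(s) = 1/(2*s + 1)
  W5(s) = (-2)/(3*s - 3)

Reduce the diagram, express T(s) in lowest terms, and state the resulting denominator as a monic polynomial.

1. feedback reduction of W4, W5; result (3*s - 3)/(6*s^2 - 3*s - 1)
2. combine W1, W2, W3, [W4/(1-W4*W5)] in parallel; result (-6*s^3 - 36*s^2 + 30*s)/(24*s^4 - 42*s^3 + 17*s^2 + 2*s - 1)
No further cancellation is possible in the step-2 result, so that is T(s). Its denominator becomes monic after dividing by the leading coefficient 24.

Hence the answer: s^4 - 7*s^3/4 + 17*s^2/24 + s/12 - 1/24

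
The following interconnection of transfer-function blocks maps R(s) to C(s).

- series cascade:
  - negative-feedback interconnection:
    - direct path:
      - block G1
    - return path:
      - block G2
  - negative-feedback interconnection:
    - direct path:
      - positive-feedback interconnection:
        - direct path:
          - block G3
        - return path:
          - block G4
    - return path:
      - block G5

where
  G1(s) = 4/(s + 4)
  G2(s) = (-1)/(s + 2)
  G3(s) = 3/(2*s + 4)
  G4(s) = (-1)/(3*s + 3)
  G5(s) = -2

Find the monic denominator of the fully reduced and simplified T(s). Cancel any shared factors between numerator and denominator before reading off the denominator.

The answer is s^4 + 6*s^3 + 7*s^2/2 - 3*s - 2.

Reasoning:
Step 1. feedback reduction of G1, G2 -> (4*s + 8)/(s^2 + 6*s + 4)
Step 2. collapse the loop (G3 forward, G4 return) -> (3*s + 3)/(2*s^2 + 6*s + 5)
Step 3. close the feedback loop around [G3/(1-G3*G4)], G5 -> (3*s + 3)/(2*s^2 - 1)
Step 4. series reduction of [G1/(1+G1*G2)], [[G3/(1-G3*G4)]/(1+[G3/(1-G3*G4)]*G5)] -> (12*s^2 + 36*s + 24)/(2*s^4 + 12*s^3 + 7*s^2 - 6*s - 4)
The result of step 4 is T(s) in lowest terms. Its denominator has leading coefficient 2; dividing the denominator through by 2 makes it monic.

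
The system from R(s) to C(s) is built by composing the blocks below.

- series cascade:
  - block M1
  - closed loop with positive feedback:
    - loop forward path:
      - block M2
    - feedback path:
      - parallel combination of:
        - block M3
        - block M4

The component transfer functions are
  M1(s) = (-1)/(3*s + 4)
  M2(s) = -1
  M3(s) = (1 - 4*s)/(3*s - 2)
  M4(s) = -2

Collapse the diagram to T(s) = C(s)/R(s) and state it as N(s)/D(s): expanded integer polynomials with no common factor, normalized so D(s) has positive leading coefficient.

(1) sum the parallel branches M3, M4 -> (5 - 10*s)/(3*s - 2)
(2) feedback reduction of M2, (M3+M4) -> (3*s - 2)/(7*s - 3)
(3) series reduction of M1, [M2/(1-M2*(M3+M4))], giving the overall T(s)

Final answer: (2 - 3*s)/(21*s^2 + 19*s - 12)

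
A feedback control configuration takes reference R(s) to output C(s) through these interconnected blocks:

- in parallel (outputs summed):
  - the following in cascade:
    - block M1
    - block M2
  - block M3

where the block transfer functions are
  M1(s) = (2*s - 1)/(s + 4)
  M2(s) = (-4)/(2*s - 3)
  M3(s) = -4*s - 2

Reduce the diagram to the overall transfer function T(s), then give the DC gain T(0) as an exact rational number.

Answer: -7/3

Working:
Step 1 - multiply M1, M2 (series): (4 - 8*s)/(2*s^2 + 5*s - 12)
Step 2 - reduce the parallel group (M1*M2), M3: (-8*s^3 - 24*s^2 + 30*s + 28)/(2*s^2 + 5*s - 12)
DC gain: substitute s = 0 into T(s) from step 2: T(0) = 28/(-12) = -7/3.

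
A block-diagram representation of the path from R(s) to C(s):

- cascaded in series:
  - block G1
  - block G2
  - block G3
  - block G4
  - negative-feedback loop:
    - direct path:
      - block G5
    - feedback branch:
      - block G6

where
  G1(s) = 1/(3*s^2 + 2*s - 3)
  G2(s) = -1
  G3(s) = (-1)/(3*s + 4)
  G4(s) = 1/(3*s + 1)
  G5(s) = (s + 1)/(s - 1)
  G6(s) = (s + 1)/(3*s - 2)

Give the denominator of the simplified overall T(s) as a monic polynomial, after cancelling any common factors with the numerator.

Step 1. close the feedback loop around G5, G6: (3*s^2 + s - 2)/(4*s^2 - 3*s + 3)
Step 2. series reduction of G1, G2, G3, G4, [G5/(1+G5*G6)]: (3*s^2 + s - 2)/(108*s^6 + 171*s^5 - 48*s^4 - 4*s^3 + 108*s^2 - 75*s - 36)
The result of step 2 is T(s) in lowest terms. Its denominator has leading coefficient 108; dividing the denominator through by 108 makes it monic.

Answer: s^6 + 19*s^5/12 - 4*s^4/9 - s^3/27 + s^2 - 25*s/36 - 1/3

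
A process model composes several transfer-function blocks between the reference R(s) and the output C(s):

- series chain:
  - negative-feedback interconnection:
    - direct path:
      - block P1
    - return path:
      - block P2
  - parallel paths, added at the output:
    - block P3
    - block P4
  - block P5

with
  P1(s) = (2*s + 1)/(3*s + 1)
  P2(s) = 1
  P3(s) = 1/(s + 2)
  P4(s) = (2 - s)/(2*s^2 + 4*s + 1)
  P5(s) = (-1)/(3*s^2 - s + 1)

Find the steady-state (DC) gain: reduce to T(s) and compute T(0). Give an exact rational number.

1. collapse the loop (P1 forward, P2 return) gives (2*s + 1)/(5*s + 2)
2. reduce the parallel group P3, P4 gives (s^2 + 4*s + 5)/(2*s^3 + 8*s^2 + 9*s + 2)
3. combine [P1/(1+P1*P2)], (P3+P4), P5 in series gives (-2*s^3 - 9*s^2 - 14*s - 5)/(30*s^6 + 122*s^5 + 149*s^4 + 67*s^3 + 45*s^2 + 24*s + 4)
That last expression is T(s); at s = 0 only the constant terms survive, so T(0) = -5/4.

Hence the answer: -5/4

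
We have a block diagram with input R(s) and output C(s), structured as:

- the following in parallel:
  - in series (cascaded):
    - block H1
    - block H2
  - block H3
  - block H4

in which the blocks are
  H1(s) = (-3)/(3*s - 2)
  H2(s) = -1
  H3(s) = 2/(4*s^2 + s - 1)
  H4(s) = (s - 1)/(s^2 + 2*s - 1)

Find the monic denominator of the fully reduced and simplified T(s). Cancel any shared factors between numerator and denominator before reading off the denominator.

The answer is s^5 + 19*s^4/12 - 9*s^3/4 - s^2/4 + 3*s/4 - 1/6.

Reasoning:
[1] multiply H1, H2 (series); result 3/(3*s - 2)
[2] combine (H1*H2), H3, H4 in parallel; result (24*s^4 + 16*s^3 - s^2 - 16*s + 5)/(12*s^5 + 19*s^4 - 27*s^3 - 3*s^2 + 9*s - 2)
No further cancellation is possible in the step-2 result, so that is T(s). Its denominator becomes monic after dividing by the leading coefficient 12.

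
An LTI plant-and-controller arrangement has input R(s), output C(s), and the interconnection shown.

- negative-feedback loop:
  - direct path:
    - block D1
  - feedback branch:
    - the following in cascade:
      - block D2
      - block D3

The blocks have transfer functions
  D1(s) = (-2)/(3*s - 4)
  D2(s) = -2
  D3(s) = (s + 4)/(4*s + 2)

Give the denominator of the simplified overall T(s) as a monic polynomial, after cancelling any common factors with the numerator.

Answer: s^2 - s/2 + 2/3

Working:
(1) series reduction of D2, D3 gives (-s - 4)/(2*s + 1)
(2) feedback reduction of D1, (D2*D3) gives (-4*s - 2)/(6*s^2 - 3*s + 4)
The result of step 2 is T(s) in lowest terms. Its denominator has leading coefficient 6; dividing the denominator through by 6 makes it monic.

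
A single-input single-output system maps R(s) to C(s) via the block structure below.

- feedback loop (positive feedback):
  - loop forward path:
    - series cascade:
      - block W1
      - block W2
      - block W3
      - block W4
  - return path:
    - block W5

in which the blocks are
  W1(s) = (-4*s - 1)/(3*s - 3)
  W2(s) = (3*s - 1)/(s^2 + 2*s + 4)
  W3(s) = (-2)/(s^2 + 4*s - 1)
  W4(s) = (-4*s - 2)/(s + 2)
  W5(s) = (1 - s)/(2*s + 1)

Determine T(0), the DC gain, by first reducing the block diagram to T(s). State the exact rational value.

Step 1: multiply W1, W2, W3, W4 (series) -> (-96*s^3 - 40*s^2 + 12*s + 4)/(3*s^6 + 21*s^5 + 45*s^4 + 39*s^3 - 36*s^2 - 96*s + 24)
Step 2: collapse the loop ((W1*W2*W3*W4) forward, W5 return) -> (-96*s^3 - 40*s^2 + 12*s + 4)/(3*s^6 + 21*s^5 + 45*s^4 - 9*s^3 + 16*s^2 - 96*s + 20)
DC gain: substitute s = 0 into T(s) from step 2: T(0) = 4/20 = 1/5.

Answer: 1/5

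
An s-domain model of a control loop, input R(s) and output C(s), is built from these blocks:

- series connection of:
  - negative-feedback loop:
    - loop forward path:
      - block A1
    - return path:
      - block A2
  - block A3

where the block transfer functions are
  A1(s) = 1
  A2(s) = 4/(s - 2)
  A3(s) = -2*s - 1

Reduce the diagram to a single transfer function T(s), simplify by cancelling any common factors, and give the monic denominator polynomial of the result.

Reducing step by step:

(1) collapse the loop (A1 forward, A2 return): (s - 2)/(s + 2)
(2) combine [A1/(1+A1*A2)], A3 in series: (-2*s^2 + 3*s + 2)/(s + 2)
The result of step 2 is T(s) in lowest terms. Its denominator already has leading coefficient 1, so it is monic as it stands.

Answer: s + 2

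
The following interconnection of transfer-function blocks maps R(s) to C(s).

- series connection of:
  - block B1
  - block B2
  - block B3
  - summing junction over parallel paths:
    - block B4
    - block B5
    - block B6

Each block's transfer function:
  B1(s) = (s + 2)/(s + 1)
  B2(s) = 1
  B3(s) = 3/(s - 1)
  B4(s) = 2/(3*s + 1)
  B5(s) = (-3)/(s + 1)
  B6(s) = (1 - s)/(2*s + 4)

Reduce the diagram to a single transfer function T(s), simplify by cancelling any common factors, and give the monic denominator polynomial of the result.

Step 1 - sum the parallel branches B4, B5, B6; result (-3*s^3 - 15*s^2 - 27*s - 3)/(6*s^3 + 20*s^2 + 18*s + 4)
Step 2 - series reduction of B1, B2, B3, (B4+B5+B6); result (-9*s^3 - 45*s^2 - 81*s - 9)/(6*s^4 + 8*s^3 - 4*s^2 - 8*s - 2)
The result of step 2 is T(s) in lowest terms. Its denominator has leading coefficient 6; dividing the denominator through by 6 makes it monic.

Therefore the answer is s^4 + 4*s^3/3 - 2*s^2/3 - 4*s/3 - 1/3.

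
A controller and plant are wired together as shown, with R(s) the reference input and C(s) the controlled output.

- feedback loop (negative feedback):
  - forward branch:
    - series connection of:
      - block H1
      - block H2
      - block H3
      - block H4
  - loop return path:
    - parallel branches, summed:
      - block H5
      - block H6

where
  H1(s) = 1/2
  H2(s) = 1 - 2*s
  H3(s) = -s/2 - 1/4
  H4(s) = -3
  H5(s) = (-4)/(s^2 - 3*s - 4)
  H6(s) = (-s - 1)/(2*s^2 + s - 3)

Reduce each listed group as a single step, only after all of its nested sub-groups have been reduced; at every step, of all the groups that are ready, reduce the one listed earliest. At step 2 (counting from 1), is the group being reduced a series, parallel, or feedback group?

Step 1 - cascade H1, H2, H3, H4
Step 2 - sum the parallel branches H5, H6
Step 3 - reduce the feedback loop with forward (H1*H2*H3*H4) and return (H5+H6)
At step 2 the group reduced is parallel.

Hence the answer: parallel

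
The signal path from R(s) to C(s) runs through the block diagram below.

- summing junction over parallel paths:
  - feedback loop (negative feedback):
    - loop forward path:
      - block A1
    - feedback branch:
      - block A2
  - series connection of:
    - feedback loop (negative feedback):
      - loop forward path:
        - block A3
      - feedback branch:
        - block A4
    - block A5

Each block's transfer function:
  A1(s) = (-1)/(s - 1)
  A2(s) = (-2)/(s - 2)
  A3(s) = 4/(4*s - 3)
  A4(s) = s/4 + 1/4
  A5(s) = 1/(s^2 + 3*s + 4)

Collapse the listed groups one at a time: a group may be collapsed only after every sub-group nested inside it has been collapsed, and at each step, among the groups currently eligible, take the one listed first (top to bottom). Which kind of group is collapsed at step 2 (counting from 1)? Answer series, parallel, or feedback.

Reducing step by step:

Step 1: apply the feedback formula to A1, A2
Step 2: reduce the feedback loop with forward A3 and return A4
Step 3: combine [A3/(1+A3*A4)], A5 in series
Step 4: reduce the parallel group [A1/(1+A1*A2)], ([A3/(1+A3*A4)]*A5)
The group at step 2 is a feedback group.

Answer: feedback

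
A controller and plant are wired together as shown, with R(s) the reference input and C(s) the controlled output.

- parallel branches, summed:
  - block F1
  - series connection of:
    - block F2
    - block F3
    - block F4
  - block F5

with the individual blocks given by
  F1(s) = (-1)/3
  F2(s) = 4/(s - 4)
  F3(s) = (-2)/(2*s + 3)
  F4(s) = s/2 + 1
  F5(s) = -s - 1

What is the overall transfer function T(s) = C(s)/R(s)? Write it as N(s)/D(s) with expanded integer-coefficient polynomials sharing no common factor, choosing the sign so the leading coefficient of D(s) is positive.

The answer is (-6*s^3 + 7*s^2 + 44*s + 24)/(6*s^2 - 15*s - 36).

Reasoning:
Step 1 - series reduction of F2, F3, F4 -> (-4*s - 8)/(2*s^2 - 5*s - 12)
Step 2 - combine F1, (F2*F3*F4), F5 in parallel - this is the overall T(s), already in the required normalized form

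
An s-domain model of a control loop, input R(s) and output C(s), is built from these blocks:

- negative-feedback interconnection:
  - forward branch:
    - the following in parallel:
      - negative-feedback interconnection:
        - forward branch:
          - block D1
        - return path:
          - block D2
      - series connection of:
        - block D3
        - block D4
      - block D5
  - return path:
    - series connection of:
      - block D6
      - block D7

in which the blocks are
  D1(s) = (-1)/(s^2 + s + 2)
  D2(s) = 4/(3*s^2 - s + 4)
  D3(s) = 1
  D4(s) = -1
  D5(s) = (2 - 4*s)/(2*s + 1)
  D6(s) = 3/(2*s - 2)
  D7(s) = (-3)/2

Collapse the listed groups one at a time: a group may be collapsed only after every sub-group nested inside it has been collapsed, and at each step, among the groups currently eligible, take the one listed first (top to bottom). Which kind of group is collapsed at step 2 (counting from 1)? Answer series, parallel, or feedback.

1. apply the feedback formula to D1, D2
2. multiply D3, D4 (series)
3. combine [D1/(1+D1*D2)], (D3*D4), D5 in parallel
4. combine D6, D7 in series
5. reduce the feedback loop with forward ([D1/(1+D1*D2)]+(D3*D4)+D5) and return (D6*D7)
At step 2 the group reduced is series.

Hence the answer: series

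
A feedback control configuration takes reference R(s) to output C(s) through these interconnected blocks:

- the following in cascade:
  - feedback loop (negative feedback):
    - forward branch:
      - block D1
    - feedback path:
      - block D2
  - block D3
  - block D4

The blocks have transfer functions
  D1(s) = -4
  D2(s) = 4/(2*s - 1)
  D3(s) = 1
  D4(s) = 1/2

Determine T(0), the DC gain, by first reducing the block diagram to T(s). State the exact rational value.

1. feedback reduction of D1, D2; result (4 - 8*s)/(2*s - 17)
2. reduce the series chain [D1/(1+D1*D2)], D3, D4; result (2 - 4*s)/(2*s - 17)
Step 2 gives the overall T(s). Then T(0) = 2/(-17) = -2/17.

Answer: -2/17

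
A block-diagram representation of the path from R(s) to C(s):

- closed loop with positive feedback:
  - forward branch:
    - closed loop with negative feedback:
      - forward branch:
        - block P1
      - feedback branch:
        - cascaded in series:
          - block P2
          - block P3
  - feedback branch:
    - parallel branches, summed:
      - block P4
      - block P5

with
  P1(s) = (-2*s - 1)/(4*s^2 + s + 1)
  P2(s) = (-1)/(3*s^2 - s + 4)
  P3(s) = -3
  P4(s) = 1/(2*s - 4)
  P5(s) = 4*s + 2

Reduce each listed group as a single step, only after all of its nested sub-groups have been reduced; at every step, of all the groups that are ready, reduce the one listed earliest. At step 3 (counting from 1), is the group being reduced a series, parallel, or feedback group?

Step 1 - multiply P2, P3 (series)
Step 2 - collapse the loop (P1 forward, (P2*P3) return)
Step 3 - add P4, P5 (parallel)
Step 4 - close the feedback loop around [P1/(1+P1*(P2*P3))], (P4+P5)
Step 3: parallel.

Therefore the answer is parallel.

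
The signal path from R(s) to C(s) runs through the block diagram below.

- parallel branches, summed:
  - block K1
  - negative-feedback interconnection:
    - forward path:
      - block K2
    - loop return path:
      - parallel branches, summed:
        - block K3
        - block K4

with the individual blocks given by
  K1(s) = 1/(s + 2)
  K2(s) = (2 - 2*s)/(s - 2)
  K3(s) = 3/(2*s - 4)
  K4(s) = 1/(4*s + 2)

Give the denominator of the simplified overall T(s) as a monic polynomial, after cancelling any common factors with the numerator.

Step 1: sum the parallel branches K3, K4 -> (7*s + 1)/(4*s^2 - 6*s - 4)
Step 2: apply the feedback formula to K2, (K3+K4) -> (-4*s^3 + 10*s^2 - 2*s - 4)/(2*s^3 - 14*s^2 + 10*s + 5)
Step 3: reduce the parallel group K1, [K2/(1+K2*(K3+K4))] -> (-4*s^4 + 4*s^3 + 4*s^2 + 2*s - 3)/(2*s^4 - 10*s^3 - 18*s^2 + 25*s + 10)
No further cancellation is possible in the step-3 result, so that is T(s). Its denominator becomes monic after dividing by the leading coefficient 2.

Hence the answer: s^4 - 5*s^3 - 9*s^2 + 25*s/2 + 5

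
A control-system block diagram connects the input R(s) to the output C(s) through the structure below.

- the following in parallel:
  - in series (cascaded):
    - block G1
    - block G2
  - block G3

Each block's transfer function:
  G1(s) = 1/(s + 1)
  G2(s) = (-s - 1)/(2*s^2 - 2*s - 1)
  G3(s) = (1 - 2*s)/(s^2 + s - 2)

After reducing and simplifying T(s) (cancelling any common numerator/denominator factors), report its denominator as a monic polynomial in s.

Step 1 - reduce the series chain G1, G2; result (-1)/(2*s^2 - 2*s - 1)
Step 2 - add (G1*G2), G3 (parallel); result (-4*s^3 + 5*s^2 - s + 1)/(2*s^4 - 7*s^2 + 3*s + 2)
T(s) is the step-2 result (common factors already cancelled). Leading coefficient of the denominator: 2. Divide through by 2 for the monic polynomial.

Final answer: s^4 - 7*s^2/2 + 3*s/2 + 1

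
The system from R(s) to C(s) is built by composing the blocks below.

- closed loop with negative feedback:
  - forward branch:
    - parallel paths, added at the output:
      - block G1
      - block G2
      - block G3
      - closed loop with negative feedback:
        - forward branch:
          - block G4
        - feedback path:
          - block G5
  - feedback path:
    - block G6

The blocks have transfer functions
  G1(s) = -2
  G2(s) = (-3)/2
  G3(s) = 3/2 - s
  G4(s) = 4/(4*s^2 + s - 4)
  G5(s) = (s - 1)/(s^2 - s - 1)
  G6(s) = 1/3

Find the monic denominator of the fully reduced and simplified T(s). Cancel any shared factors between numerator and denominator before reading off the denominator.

First reduce the diagram to T(s).

(1) reduce the feedback loop with forward G4 and return G5: (4*s^2 - 4*s - 4)/(4*s^4 - 3*s^3 - 9*s^2 + 7*s)
(2) sum the parallel branches G1, G2, G3, [G4/(1+G4*G5)]: (-4*s^5 - 5*s^4 + 15*s^3 + 15*s^2 - 18*s - 4)/(4*s^4 - 3*s^3 - 9*s^2 + 7*s)
(3) close the feedback loop around (G1+G2+G3+[G4/(1+G4*G5)]), G6: (12*s^5 + 15*s^4 - 45*s^3 - 45*s^2 + 54*s + 12)/(4*s^5 - 7*s^4 - 6*s^3 + 12*s^2 - 3*s + 4)
No further cancellation is possible in the step-3 result, so that is T(s). Its denominator becomes monic after dividing by the leading coefficient 4.

Answer: s^5 - 7*s^4/4 - 3*s^3/2 + 3*s^2 - 3*s/4 + 1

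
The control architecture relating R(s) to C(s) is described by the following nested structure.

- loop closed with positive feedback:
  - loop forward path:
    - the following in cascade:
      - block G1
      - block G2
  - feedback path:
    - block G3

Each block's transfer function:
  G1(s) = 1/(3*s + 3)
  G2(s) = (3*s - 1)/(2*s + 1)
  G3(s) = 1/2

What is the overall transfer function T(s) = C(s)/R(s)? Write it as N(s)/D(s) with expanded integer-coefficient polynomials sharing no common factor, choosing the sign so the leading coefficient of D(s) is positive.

First reduce the diagram to T(s).

(1) cascade G1, G2; result (3*s - 1)/(6*s^2 + 9*s + 3)
(2) collapse the loop ((G1*G2) forward, G3 return): this yields T(s), and no further normalization is needed

Answer: (6*s - 2)/(12*s^2 + 15*s + 7)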